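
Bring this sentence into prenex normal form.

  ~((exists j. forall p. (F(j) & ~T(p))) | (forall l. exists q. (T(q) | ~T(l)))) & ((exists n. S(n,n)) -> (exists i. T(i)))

forall j. exists p. exists l. forall q. forall n. exists i. ((~F(j) | T(p)) & ~T(q) & T(l) & (~S(n,n) | T(i)))

Rewrite implications/biconditionals: A → B as ¬A ∨ B.
  ~((exists j. forall p. (F(j) & ~T(p))) | (forall l. exists q. (T(q) | ~T(l)))) & (~(exists n. S(n,n)) | (exists i. T(i)))
Move each ¬ inward, flipping quantifiers it crosses:
  (forall j. exists p. (~F(j) | T(p))) & (exists l. forall q. (~T(q) & T(l))) & ((forall n. ~S(n,n)) | (exists i. T(i)))
Pull the quantifiers to the front (each side's bound variable is not free in the other side):
  forall j. exists p. exists l. forall q. forall n. exists i. ((~F(j) | T(p)) & ~T(q) & T(l) & (~S(n,n) | T(i)))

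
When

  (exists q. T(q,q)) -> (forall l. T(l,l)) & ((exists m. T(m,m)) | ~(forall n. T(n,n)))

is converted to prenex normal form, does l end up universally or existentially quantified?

Rewrite implications/biconditionals: A → B as ¬A ∨ B.
  ~(exists q. T(q,q)) | (forall l. T(l,l)) & ((exists m. T(m,m)) | ~(forall n. T(n,n)))
Drive negations inward (¬∀x A ≡ ∃x ¬A, ¬∃x A ≡ ∀x ¬A, De Morgan for ∧/∨):
  (forall q. ~T(q,q)) | (forall l. T(l,l)) & ((exists m. T(m,m)) | (exists n. ~T(n,n)))
All bound variables are already distinct, so no renaming is needed.
Finally move all quantifiers to the prefix:
  forall q. forall l. exists m. exists n. (~T(q,q) | T(l,l) & (T(m,m) | ~T(n,n)))
The quantifier forall l sits under an even number of negations (counting the antecedent side of each →), so it remains universal.

universal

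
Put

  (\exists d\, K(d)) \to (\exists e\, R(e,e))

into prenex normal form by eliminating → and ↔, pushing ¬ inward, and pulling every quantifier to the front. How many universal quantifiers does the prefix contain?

Rewrite implications/biconditionals: A → B as ¬A ∨ B.
  \neg (\exists d\, K(d)) \lor (\exists e\, R(e,e))
Drive negations inward (¬∀x A ≡ ∃x ¬A, ¬∃x A ≡ ∀x ¬A, De Morgan for ∧/∨):
  (\forall d\, \neg K(d)) \lor (\exists e\, R(e,e))
Pull the quantifiers to the front (each side's bound variable is not free in the other side):
  \forall d\, \exists e\, (\neg K(d) \lor R(e,e))
The prefix is \forall d \exists e: 1 universal, 1 existential.

1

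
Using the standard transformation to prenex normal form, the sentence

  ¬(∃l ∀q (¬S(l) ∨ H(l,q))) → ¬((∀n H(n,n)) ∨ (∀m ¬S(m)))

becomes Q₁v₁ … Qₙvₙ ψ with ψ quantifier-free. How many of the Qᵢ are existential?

3

First replace A → B with ¬A ∨ B.
  ¬¬(∃l ∀q (¬S(l) ∨ H(l,q))) ∨ ¬((∀n H(n,n)) ∨ (∀m ¬S(m)))
Move each ¬ inward, flipping quantifiers it crosses:
  (∃l ∀q (¬S(l) ∨ H(l,q))) ∨ (∃n ¬H(n,n)) ∧ (∃m S(m))
All bound variables are already distinct, so no renaming is needed.
Finally move all quantifiers to the prefix:
  ∃l ∀q ∃n ∃m (¬S(l) ∨ H(l,q) ∨ ¬H(n,n) ∧ S(m))
The prefix is ∃l ∀q ∃n ∃m: 1 universal, 3 existential.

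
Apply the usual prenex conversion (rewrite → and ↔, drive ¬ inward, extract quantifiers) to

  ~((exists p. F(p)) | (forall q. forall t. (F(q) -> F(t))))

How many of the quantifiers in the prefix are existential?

Rewrite implications/biconditionals: A → B as ¬A ∨ B.
  ~((exists p. F(p)) | (forall q. forall t. (~F(q) | F(t))))
Push ¬ through the quantifiers and connectives to reach negation normal form:
  (forall p. ~F(p)) & (exists q. exists t. (F(q) & ~F(t)))
All bound variables are already distinct, so no renaming is needed.
Finally move all quantifiers to the prefix:
  forall p. exists q. exists t. (~F(p) & F(q) & ~F(t))
The prefix is forall p exists q exists t: 1 universal, 2 existential.

2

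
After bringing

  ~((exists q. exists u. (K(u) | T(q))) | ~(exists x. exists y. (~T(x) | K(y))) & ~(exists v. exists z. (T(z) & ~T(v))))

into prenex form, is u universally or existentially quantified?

Push ¬ through the quantifiers and connectives to reach negation normal form:
  (forall q. forall u. (~K(u) & ~T(q))) & ((exists x. exists y. (~T(x) | K(y))) | (exists v. exists z. (T(z) & ~T(v))))
All bound variables are already distinct, so no renaming is needed.
Extract every quantifier outward, since the variables are now distinct and don't occur free across branches:
  forall q. forall u. exists x. exists y. exists v. exists z. (~K(u) & ~T(q) & (~T(x) | K(y) | T(z) & ~T(v)))
The quantifier exists u sits under an odd number of negations, so it flips to forall u.

universal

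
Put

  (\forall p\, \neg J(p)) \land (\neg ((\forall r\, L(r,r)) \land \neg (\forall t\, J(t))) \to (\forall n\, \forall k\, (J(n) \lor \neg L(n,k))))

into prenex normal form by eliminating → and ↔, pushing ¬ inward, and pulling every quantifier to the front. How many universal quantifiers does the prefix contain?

4

First replace A → B with ¬A ∨ B.
  (\forall p\, \neg J(p)) \land (\neg \neg ((\forall r\, L(r,r)) \land \neg (\forall t\, J(t))) \lor (\forall n\, \forall k\, (J(n) \lor \neg L(n,k))))
Push ¬ through the quantifiers and connectives to reach negation normal form:
  (\forall p\, \neg J(p)) \land ((\forall r\, L(r,r)) \land (\exists t\, \neg J(t)) \lor (\forall n\, \forall k\, (J(n) \lor \neg L(n,k))))
Extract every quantifier outward, since the variables are now distinct and don't occur free across branches:
  \forall p\, \forall r\, \exists t\, \forall n\, \forall k\, (\neg J(p) \land (L(r,r) \land \neg J(t) \lor J(n) \lor \neg L(n,k)))
The prefix is \forall p \forall r \exists t \forall n \forall k: 4 universal, 1 existential.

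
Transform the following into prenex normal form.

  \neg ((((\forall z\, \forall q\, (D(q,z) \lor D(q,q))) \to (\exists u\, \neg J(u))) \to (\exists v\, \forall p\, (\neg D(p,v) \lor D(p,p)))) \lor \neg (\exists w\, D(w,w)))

\exists z\, \exists q\, \exists u\, \forall v\, \exists p\, \exists w\, ((\neg D(q,z) \land \neg D(q,q) \lor \neg J(u)) \land D(p,v) \land \neg D(p,p) \land D(w,w))

Rewrite implications/biconditionals: A → B as ¬A ∨ B.
  \neg (\neg (\neg (\forall z\, \forall q\, (D(q,z) \lor D(q,q))) \lor (\exists u\, \neg J(u))) \lor (\exists v\, \forall p\, (\neg D(p,v) \lor D(p,p))) \lor \neg (\exists w\, D(w,w)))
Drive negations inward (¬∀x A ≡ ∃x ¬A, ¬∃x A ≡ ∀x ¬A, De Morgan for ∧/∨):
  ((\exists z\, \exists q\, (\neg D(q,z) \land \neg D(q,q))) \lor (\exists u\, \neg J(u))) \land (\forall v\, \exists p\, (D(p,v) \land \neg D(p,p))) \land (\exists w\, D(w,w))
All bound variables are already distinct, so no renaming is needed.
Extract every quantifier outward, since the variables are now distinct and don't occur free across branches:
  \exists z\, \exists q\, \exists u\, \forall v\, \exists p\, \exists w\, ((\neg D(q,z) \land \neg D(q,q) \lor \neg J(u)) \land D(p,v) \land \neg D(p,p) \land D(w,w))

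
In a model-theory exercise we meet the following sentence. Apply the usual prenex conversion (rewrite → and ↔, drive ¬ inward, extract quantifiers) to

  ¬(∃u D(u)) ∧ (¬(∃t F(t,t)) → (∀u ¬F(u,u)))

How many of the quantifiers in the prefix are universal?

Rewrite implications/biconditionals: A → B as ¬A ∨ B.
  ¬(∃u D(u)) ∧ (¬¬(∃t F(t,t)) ∨ (∀u ¬F(u,u)))
Push ¬ through the quantifiers and connectives to reach negation normal form:
  (∀u ¬D(u)) ∧ ((∃t F(t,t)) ∨ (∀u ¬F(u,u)))
Rename bound variables to avoid capture: u↦y.
  (∀u ¬D(u)) ∧ ((∃t F(t,t)) ∨ (∀y ¬F(y,y)))
Finally move all quantifiers to the prefix:
  ∀u ∃t ∀y (¬D(u) ∧ (F(t,t) ∨ ¬F(y,y)))
The prefix is ∀u ∃t ∀y: 2 universal, 1 existential.

2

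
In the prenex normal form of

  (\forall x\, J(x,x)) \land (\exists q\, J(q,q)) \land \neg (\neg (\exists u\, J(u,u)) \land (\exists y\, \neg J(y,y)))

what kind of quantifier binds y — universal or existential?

universal

Push ¬ through the quantifiers and connectives to reach negation normal form:
  (\forall x\, J(x,x)) \land (\exists q\, J(q,q)) \land ((\exists u\, J(u,u)) \lor (\forall y\, J(y,y)))
Pull the quantifiers to the front (each side's bound variable is not free in the other side):
  \forall x\, \exists q\, \exists u\, \forall y\, (J(x,x) \land J(q,q) \land (J(u,u) \lor J(y,y)))
The quantifier \exists y sits under an odd number of negations, so it flips to \forall y.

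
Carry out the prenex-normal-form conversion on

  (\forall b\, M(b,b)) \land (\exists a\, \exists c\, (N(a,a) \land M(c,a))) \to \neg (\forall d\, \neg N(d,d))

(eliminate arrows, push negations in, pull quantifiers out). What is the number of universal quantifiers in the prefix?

2

Eliminate → and ↔ using ¬ and ∨.
  \neg ((\forall b\, M(b,b)) \land (\exists a\, \exists c\, (N(a,a) \land M(c,a)))) \lor \neg (\forall d\, \neg N(d,d))
Move each ¬ inward, flipping quantifiers it crosses:
  (\exists b\, \neg M(b,b)) \lor (\forall a\, \forall c\, (\neg N(a,a) \lor \neg M(c,a))) \lor (\exists d\, N(d,d))
All bound variables are already distinct, so no renaming is needed.
Extract every quantifier outward, since the variables are now distinct and don't occur free across branches:
  \exists b\, \forall a\, \forall c\, \exists d\, (\neg M(b,b) \lor \neg N(a,a) \lor \neg M(c,a) \lor N(d,d))
The prefix is \exists b \forall a \forall c \exists d: 2 universal, 2 existential.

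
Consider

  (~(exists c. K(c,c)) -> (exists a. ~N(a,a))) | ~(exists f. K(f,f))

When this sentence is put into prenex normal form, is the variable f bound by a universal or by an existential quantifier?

universal

First replace A → B with ¬A ∨ B.
  ~~(exists c. K(c,c)) | (exists a. ~N(a,a)) | ~(exists f. K(f,f))
Move each ¬ inward, flipping quantifiers it crosses:
  (exists c. K(c,c)) | (exists a. ~N(a,a)) | (forall f. ~K(f,f))
Finally move all quantifiers to the prefix:
  exists c. exists a. forall f. (K(c,c) | ~N(a,a) | ~K(f,f))
The quantifier exists f sits under an odd number of negations (counting the antecedent side of each →), so it flips to forall f.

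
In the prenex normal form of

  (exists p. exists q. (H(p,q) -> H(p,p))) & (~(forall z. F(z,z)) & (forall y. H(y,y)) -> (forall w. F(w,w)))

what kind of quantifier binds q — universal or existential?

existential

Eliminate → and ↔ using ¬ and ∨.
  (exists p. exists q. (~H(p,q) | H(p,p))) & (~(~(forall z. F(z,z)) & (forall y. H(y,y))) | (forall w. F(w,w)))
Drive negations inward (¬∀x A ≡ ∃x ¬A, ¬∃x A ≡ ∀x ¬A, De Morgan for ∧/∨):
  (exists p. exists q. (~H(p,q) | H(p,p))) & ((forall z. F(z,z)) | (exists y. ~H(y,y)) | (forall w. F(w,w)))
Pull the quantifiers to the front (each side's bound variable is not free in the other side):
  exists p. exists q. forall z. exists y. forall w. ((~H(p,q) | H(p,p)) & (F(z,z) | ~H(y,y) | F(w,w)))
The quantifier exists q sits under an even number of negations (counting the antecedent side of each →), so it remains existential.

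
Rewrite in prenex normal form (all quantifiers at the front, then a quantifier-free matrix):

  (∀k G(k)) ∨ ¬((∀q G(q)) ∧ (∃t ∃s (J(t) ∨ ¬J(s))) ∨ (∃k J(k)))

Drive negations inward (¬∀x A ≡ ∃x ¬A, ¬∃x A ≡ ∀x ¬A, De Morgan for ∧/∨):
  (∀k G(k)) ∨ ((∃q ¬G(q)) ∨ (∀t ∀s (¬J(t) ∧ J(s)))) ∧ (∀k ¬J(k))
Rename bound variables to avoid capture: k↦a.
  (∀k G(k)) ∨ ((∃q ¬G(q)) ∨ (∀t ∀s (¬J(t) ∧ J(s)))) ∧ (∀a ¬J(a))
Finally move all quantifiers to the prefix:
  ∀k ∃q ∀t ∀s ∀a (G(k) ∨ (¬G(q) ∨ ¬J(t) ∧ J(s)) ∧ ¬J(a))

∀k ∃q ∀t ∀s ∀a (G(k) ∨ (¬G(q) ∨ ¬J(t) ∧ J(s)) ∧ ¬J(a))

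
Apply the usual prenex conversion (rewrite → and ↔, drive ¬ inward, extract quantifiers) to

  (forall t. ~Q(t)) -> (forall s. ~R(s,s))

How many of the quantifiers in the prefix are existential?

Eliminate → and ↔ using ¬ and ∨.
  ~(forall t. ~Q(t)) | (forall s. ~R(s,s))
Push ¬ through the quantifiers and connectives to reach negation normal form:
  (exists t. Q(t)) | (forall s. ~R(s,s))
Finally move all quantifiers to the prefix:
  exists t. forall s. (Q(t) | ~R(s,s))
The prefix is exists t forall s: 1 universal, 1 existential.

1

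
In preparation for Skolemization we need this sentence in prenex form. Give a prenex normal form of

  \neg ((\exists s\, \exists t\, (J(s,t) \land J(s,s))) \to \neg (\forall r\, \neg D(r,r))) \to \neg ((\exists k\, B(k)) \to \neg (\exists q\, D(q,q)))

\forall s\, \forall t\, \exists r\, \exists k\, \exists q\, (\neg J(s,t) \lor \neg J(s,s) \lor D(r,r) \lor B(k) \land D(q,q))

Rewrite implications/biconditionals: A → B as ¬A ∨ B.
  \neg \neg (\neg (\exists s\, \exists t\, (J(s,t) \land J(s,s))) \lor \neg (\forall r\, \neg D(r,r))) \lor \neg (\neg (\exists k\, B(k)) \lor \neg (\exists q\, D(q,q)))
Push ¬ through the quantifiers and connectives to reach negation normal form:
  (\forall s\, \forall t\, (\neg J(s,t) \lor \neg J(s,s))) \lor (\exists r\, D(r,r)) \lor (\exists k\, B(k)) \land (\exists q\, D(q,q))
All bound variables are already distinct, so no renaming is needed.
Pull the quantifiers to the front (each side's bound variable is not free in the other side):
  \forall s\, \forall t\, \exists r\, \exists k\, \exists q\, (\neg J(s,t) \lor \neg J(s,s) \lor D(r,r) \lor B(k) \land D(q,q))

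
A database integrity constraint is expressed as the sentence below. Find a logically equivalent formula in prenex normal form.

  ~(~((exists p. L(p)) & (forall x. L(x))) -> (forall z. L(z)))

forall p. exists x. exists z. ((~L(p) | ~L(x)) & ~L(z))

Eliminate → and ↔ using ¬ and ∨.
  ~(~~((exists p. L(p)) & (forall x. L(x))) | (forall z. L(z)))
Drive negations inward (¬∀x A ≡ ∃x ¬A, ¬∃x A ≡ ∀x ¬A, De Morgan for ∧/∨):
  ((forall p. ~L(p)) | (exists x. ~L(x))) & (exists z. ~L(z))
Pull the quantifiers to the front (each side's bound variable is not free in the other side):
  forall p. exists x. exists z. ((~L(p) | ~L(x)) & ~L(z))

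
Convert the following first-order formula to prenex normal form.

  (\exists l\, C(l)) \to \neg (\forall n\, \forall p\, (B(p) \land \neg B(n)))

\forall l\, \exists n\, \exists p\, (\neg C(l) \lor \neg B(p) \lor B(n))

Eliminate → and ↔ using ¬ and ∨.
  \neg (\exists l\, C(l)) \lor \neg (\forall n\, \forall p\, (B(p) \land \neg B(n)))
Drive negations inward (¬∀x A ≡ ∃x ¬A, ¬∃x A ≡ ∀x ¬A, De Morgan for ∧/∨):
  (\forall l\, \neg C(l)) \lor (\exists n\, \exists p\, (\neg B(p) \lor B(n)))
Extract every quantifier outward, since the variables are now distinct and don't occur free across branches:
  \forall l\, \exists n\, \exists p\, (\neg C(l) \lor \neg B(p) \lor B(n))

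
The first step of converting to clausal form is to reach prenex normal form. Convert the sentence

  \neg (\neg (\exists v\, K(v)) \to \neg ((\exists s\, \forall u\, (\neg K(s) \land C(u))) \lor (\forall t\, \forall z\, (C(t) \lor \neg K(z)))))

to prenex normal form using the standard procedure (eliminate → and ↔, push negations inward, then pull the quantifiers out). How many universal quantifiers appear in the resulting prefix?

Eliminate → and ↔ using ¬ and ∨.
  \neg (\neg \neg (\exists v\, K(v)) \lor \neg ((\exists s\, \forall u\, (\neg K(s) \land C(u))) \lor (\forall t\, \forall z\, (C(t) \lor \neg K(z)))))
Push ¬ through the quantifiers and connectives to reach negation normal form:
  (\forall v\, \neg K(v)) \land ((\exists s\, \forall u\, (\neg K(s) \land C(u))) \lor (\forall t\, \forall z\, (C(t) \lor \neg K(z))))
All bound variables are already distinct, so no renaming is needed.
Finally move all quantifiers to the prefix:
  \forall v\, \exists s\, \forall u\, \forall t\, \forall z\, (\neg K(v) \land (\neg K(s) \land C(u) \lor C(t) \lor \neg K(z)))
The prefix is \forall v \exists s \forall u \forall t \forall z: 4 universal, 1 existential.

4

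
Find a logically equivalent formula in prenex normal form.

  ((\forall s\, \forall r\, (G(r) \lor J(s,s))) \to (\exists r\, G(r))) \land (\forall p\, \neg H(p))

First replace A → B with ¬A ∨ B.
  (\neg (\forall s\, \forall r\, (G(r) \lor J(s,s))) \lor (\exists r\, G(r))) \land (\forall p\, \neg H(p))
Push ¬ through the quantifiers and connectives to reach negation normal form:
  ((\exists s\, \exists r\, (\neg G(r) \land \neg J(s,s))) \lor (\exists r\, G(r))) \land (\forall p\, \neg H(p))
Standardize variables apart so no two quantifiers bind the same name: r↦t.
  ((\exists s\, \exists r\, (\neg G(r) \land \neg J(s,s))) \lor (\exists t\, G(t))) \land (\forall p\, \neg H(p))
Pull the quantifiers to the front (each side's bound variable is not free in the other side):
  \exists s\, \exists r\, \exists t\, \forall p\, ((\neg G(r) \land \neg J(s,s) \lor G(t)) \land \neg H(p))

\exists s\, \exists r\, \exists t\, \forall p\, ((\neg G(r) \land \neg J(s,s) \lor G(t)) \land \neg H(p))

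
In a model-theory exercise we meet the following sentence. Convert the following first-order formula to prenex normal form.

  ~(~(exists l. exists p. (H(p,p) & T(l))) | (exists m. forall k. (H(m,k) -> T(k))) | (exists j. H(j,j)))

Rewrite implications/biconditionals: A → B as ¬A ∨ B.
  ~(~(exists l. exists p. (H(p,p) & T(l))) | (exists m. forall k. (~H(m,k) | T(k))) | (exists j. H(j,j)))
Drive negations inward (¬∀x A ≡ ∃x ¬A, ¬∃x A ≡ ∀x ¬A, De Morgan for ∧/∨):
  (exists l. exists p. (H(p,p) & T(l))) & (forall m. exists k. (H(m,k) & ~T(k))) & (forall j. ~H(j,j))
Finally move all quantifiers to the prefix:
  exists l. exists p. forall m. exists k. forall j. (H(p,p) & T(l) & H(m,k) & ~T(k) & ~H(j,j))

exists l. exists p. forall m. exists k. forall j. (H(p,p) & T(l) & H(m,k) & ~T(k) & ~H(j,j))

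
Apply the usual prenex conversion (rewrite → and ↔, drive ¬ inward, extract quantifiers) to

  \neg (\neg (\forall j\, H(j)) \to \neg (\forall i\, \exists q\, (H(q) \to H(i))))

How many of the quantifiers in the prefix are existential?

2

Rewrite implications/biconditionals: A → B as ¬A ∨ B.
  \neg (\neg \neg (\forall j\, H(j)) \lor \neg (\forall i\, \exists q\, (\neg H(q) \lor H(i))))
Drive negations inward (¬∀x A ≡ ∃x ¬A, ¬∃x A ≡ ∀x ¬A, De Morgan for ∧/∨):
  (\exists j\, \neg H(j)) \land (\forall i\, \exists q\, (\neg H(q) \lor H(i)))
Finally move all quantifiers to the prefix:
  \exists j\, \forall i\, \exists q\, (\neg H(j) \land (\neg H(q) \lor H(i)))
The prefix is \exists j \forall i \exists q: 1 universal, 2 existential.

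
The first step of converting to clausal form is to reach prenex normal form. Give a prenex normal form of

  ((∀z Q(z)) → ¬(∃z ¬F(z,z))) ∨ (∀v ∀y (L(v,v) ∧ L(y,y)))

∃z ∀s ∀v ∀y (¬Q(z) ∨ F(s,s) ∨ L(v,v) ∧ L(y,y))

Rewrite implications/biconditionals: A → B as ¬A ∨ B.
  ¬(∀z Q(z)) ∨ ¬(∃z ¬F(z,z)) ∨ (∀v ∀y (L(v,v) ∧ L(y,y)))
Push ¬ through the quantifiers and connectives to reach negation normal form:
  (∃z ¬Q(z)) ∨ (∀z F(z,z)) ∨ (∀v ∀y (L(v,v) ∧ L(y,y)))
Standardize variables apart so no two quantifiers bind the same name: z↦s.
  (∃z ¬Q(z)) ∨ (∀s F(s,s)) ∨ (∀v ∀y (L(v,v) ∧ L(y,y)))
Pull the quantifiers to the front (each side's bound variable is not free in the other side):
  ∃z ∀s ∀v ∀y (¬Q(z) ∨ F(s,s) ∨ L(v,v) ∧ L(y,y))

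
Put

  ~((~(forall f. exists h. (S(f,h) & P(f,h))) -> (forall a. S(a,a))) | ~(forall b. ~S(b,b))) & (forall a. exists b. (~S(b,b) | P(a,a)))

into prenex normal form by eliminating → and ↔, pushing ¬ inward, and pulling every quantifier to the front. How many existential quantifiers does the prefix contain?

First replace A → B with ¬A ∨ B.
  ~(~~(forall f. exists h. (S(f,h) & P(f,h))) | (forall a. S(a,a)) | ~(forall b. ~S(b,b))) & (forall a. exists b. (~S(b,b) | P(a,a)))
Move each ¬ inward, flipping quantifiers it crosses:
  (exists f. forall h. (~S(f,h) | ~P(f,h))) & (exists a. ~S(a,a)) & (forall b. ~S(b,b)) & (forall a. exists b. (~S(b,b) | P(a,a)))
Rename bound variables to avoid capture: a↦u1, b↦r.
  (exists f. forall h. (~S(f,h) | ~P(f,h))) & (exists a. ~S(a,a)) & (forall b. ~S(b,b)) & (forall u1. exists r. (~S(r,r) | P(u1,u1)))
Pull the quantifiers to the front (each side's bound variable is not free in the other side):
  exists f. forall h. exists a. forall b. forall u1. exists r. ((~S(f,h) | ~P(f,h)) & ~S(a,a) & ~S(b,b) & (~S(r,r) | P(u1,u1)))
The prefix is exists f forall h exists a forall b forall u1 exists r: 3 universal, 3 existential.

3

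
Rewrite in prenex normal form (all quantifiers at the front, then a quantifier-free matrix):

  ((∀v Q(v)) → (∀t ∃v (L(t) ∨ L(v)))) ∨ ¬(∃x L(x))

∃v ∀t ∃z ∀x (¬Q(v) ∨ L(t) ∨ L(z) ∨ ¬L(x))

First replace A → B with ¬A ∨ B.
  ¬(∀v Q(v)) ∨ (∀t ∃v (L(t) ∨ L(v))) ∨ ¬(∃x L(x))
Drive negations inward (¬∀x A ≡ ∃x ¬A, ¬∃x A ≡ ∀x ¬A, De Morgan for ∧/∨):
  (∃v ¬Q(v)) ∨ (∀t ∃v (L(t) ∨ L(v))) ∨ (∀x ¬L(x))
Give each quantifier a distinct variable: v↦z.
  (∃v ¬Q(v)) ∨ (∀t ∃z (L(t) ∨ L(z))) ∨ (∀x ¬L(x))
Finally move all quantifiers to the prefix:
  ∃v ∀t ∃z ∀x (¬Q(v) ∨ L(t) ∨ L(z) ∨ ¬L(x))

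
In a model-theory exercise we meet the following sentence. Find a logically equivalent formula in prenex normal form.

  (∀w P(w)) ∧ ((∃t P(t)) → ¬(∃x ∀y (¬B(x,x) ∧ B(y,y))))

∀w ∀t ∀x ∃y (P(w) ∧ (¬P(t) ∨ B(x,x) ∨ ¬B(y,y)))

Rewrite implications/biconditionals: A → B as ¬A ∨ B.
  (∀w P(w)) ∧ (¬(∃t P(t)) ∨ ¬(∃x ∀y (¬B(x,x) ∧ B(y,y))))
Push ¬ through the quantifiers and connectives to reach negation normal form:
  (∀w P(w)) ∧ ((∀t ¬P(t)) ∨ (∀x ∃y (B(x,x) ∨ ¬B(y,y))))
Pull the quantifiers to the front (each side's bound variable is not free in the other side):
  ∀w ∀t ∀x ∃y (P(w) ∧ (¬P(t) ∨ B(x,x) ∨ ¬B(y,y)))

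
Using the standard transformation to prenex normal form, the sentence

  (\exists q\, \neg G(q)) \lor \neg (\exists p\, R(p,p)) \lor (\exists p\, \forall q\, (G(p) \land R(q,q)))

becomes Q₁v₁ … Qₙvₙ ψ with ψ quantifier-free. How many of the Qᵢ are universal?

Move each ¬ inward, flipping quantifiers it crosses:
  (\exists q\, \neg G(q)) \lor (\forall p\, \neg R(p,p)) \lor (\exists p\, \forall q\, (G(p) \land R(q,q)))
Standardize variables apart so no two quantifiers bind the same name: p↦t, q↦x1.
  (\exists q\, \neg G(q)) \lor (\forall p\, \neg R(p,p)) \lor (\exists t\, \forall x1\, (G(t) \land R(x1,x1)))
Finally move all quantifiers to the prefix:
  \exists q\, \forall p\, \exists t\, \forall x1\, (\neg G(q) \lor \neg R(p,p) \lor G(t) \land R(x1,x1))
The prefix is \exists q \forall p \exists t \forall x1: 2 universal, 2 existential.

2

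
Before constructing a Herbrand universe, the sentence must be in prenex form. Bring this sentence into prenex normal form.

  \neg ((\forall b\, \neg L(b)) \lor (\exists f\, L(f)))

\exists b\, \forall f\, (L(b) \land \neg L(f))

Drive negations inward (¬∀x A ≡ ∃x ¬A, ¬∃x A ≡ ∀x ¬A, De Morgan for ∧/∨):
  (\exists b\, L(b)) \land (\forall f\, \neg L(f))
All bound variables are already distinct, so no renaming is needed.
Pull the quantifiers to the front (each side's bound variable is not free in the other side):
  \exists b\, \forall f\, (L(b) \land \neg L(f))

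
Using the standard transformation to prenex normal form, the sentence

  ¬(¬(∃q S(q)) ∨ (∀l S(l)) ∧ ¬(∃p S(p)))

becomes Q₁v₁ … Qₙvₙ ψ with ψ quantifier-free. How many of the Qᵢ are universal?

0

Push ¬ through the quantifiers and connectives to reach negation normal form:
  (∃q S(q)) ∧ ((∃l ¬S(l)) ∨ (∃p S(p)))
All bound variables are already distinct, so no renaming is needed.
Pull the quantifiers to the front (each side's bound variable is not free in the other side):
  ∃q ∃l ∃p (S(q) ∧ (¬S(l) ∨ S(p)))
The prefix is ∃q ∃l ∃p: 0 universal, 3 existential.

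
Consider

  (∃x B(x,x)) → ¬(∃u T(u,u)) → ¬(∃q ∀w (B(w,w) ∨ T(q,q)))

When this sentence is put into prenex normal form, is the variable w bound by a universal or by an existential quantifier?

Eliminate → and ↔ using ¬ and ∨.
  ¬(∃x B(x,x)) ∨ ¬¬(∃u T(u,u)) ∨ ¬(∃q ∀w (B(w,w) ∨ T(q,q)))
Drive negations inward (¬∀x A ≡ ∃x ¬A, ¬∃x A ≡ ∀x ¬A, De Morgan for ∧/∨):
  (∀x ¬B(x,x)) ∨ (∃u T(u,u)) ∨ (∀q ∃w (¬B(w,w) ∧ ¬T(q,q)))
Pull the quantifiers to the front (each side's bound variable is not free in the other side):
  ∀x ∃u ∀q ∃w (¬B(x,x) ∨ T(u,u) ∨ ¬B(w,w) ∧ ¬T(q,q))
The quantifier ∀w sits under an odd number of negations (counting the antecedent side of each →), so it flips to ∃w.

existential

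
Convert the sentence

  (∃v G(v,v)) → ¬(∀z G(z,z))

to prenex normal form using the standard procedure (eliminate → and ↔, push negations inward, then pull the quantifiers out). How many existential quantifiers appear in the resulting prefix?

1

Rewrite implications/biconditionals: A → B as ¬A ∨ B.
  ¬(∃v G(v,v)) ∨ ¬(∀z G(z,z))
Push ¬ through the quantifiers and connectives to reach negation normal form:
  (∀v ¬G(v,v)) ∨ (∃z ¬G(z,z))
All bound variables are already distinct, so no renaming is needed.
Pull the quantifiers to the front (each side's bound variable is not free in the other side):
  ∀v ∃z (¬G(v,v) ∨ ¬G(z,z))
The prefix is ∀v ∃z: 1 universal, 1 existential.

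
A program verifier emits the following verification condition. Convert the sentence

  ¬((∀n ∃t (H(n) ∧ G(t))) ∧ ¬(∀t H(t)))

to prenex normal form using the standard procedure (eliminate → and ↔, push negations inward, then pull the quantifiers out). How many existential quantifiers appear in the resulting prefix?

1

Drive negations inward (¬∀x A ≡ ∃x ¬A, ¬∃x A ≡ ∀x ¬A, De Morgan for ∧/∨):
  (∃n ∀t (¬H(n) ∨ ¬G(t))) ∨ (∀t H(t))
Rename bound variables to avoid capture: t↦u.
  (∃n ∀t (¬H(n) ∨ ¬G(t))) ∨ (∀u H(u))
Extract every quantifier outward, since the variables are now distinct and don't occur free across branches:
  ∃n ∀t ∀u (¬H(n) ∨ ¬G(t) ∨ H(u))
The prefix is ∃n ∀t ∀u: 2 universal, 1 existential.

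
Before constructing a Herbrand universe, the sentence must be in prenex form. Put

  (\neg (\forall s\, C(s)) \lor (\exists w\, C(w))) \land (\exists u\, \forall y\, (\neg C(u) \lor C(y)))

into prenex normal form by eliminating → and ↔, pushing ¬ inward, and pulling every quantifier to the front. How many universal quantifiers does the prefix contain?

1

Push ¬ through the quantifiers and connectives to reach negation normal form:
  ((\exists s\, \neg C(s)) \lor (\exists w\, C(w))) \land (\exists u\, \forall y\, (\neg C(u) \lor C(y)))
Finally move all quantifiers to the prefix:
  \exists s\, \exists w\, \exists u\, \forall y\, ((\neg C(s) \lor C(w)) \land (\neg C(u) \lor C(y)))
The prefix is \exists s \exists w \exists u \forall y: 1 universal, 3 existential.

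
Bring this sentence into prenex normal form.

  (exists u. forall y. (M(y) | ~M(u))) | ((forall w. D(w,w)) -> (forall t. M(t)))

exists u. forall y. exists w. forall t. (M(y) | ~M(u) | ~D(w,w) | M(t))

First replace A → B with ¬A ∨ B.
  (exists u. forall y. (M(y) | ~M(u))) | ~(forall w. D(w,w)) | (forall t. M(t))
Push ¬ through the quantifiers and connectives to reach negation normal form:
  (exists u. forall y. (M(y) | ~M(u))) | (exists w. ~D(w,w)) | (forall t. M(t))
All bound variables are already distinct, so no renaming is needed.
Finally move all quantifiers to the prefix:
  exists u. forall y. exists w. forall t. (M(y) | ~M(u) | ~D(w,w) | M(t))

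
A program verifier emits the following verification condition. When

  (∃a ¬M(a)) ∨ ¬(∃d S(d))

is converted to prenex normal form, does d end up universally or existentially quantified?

Push ¬ through the quantifiers and connectives to reach negation normal form:
  (∃a ¬M(a)) ∨ (∀d ¬S(d))
All bound variables are already distinct, so no renaming is needed.
Finally move all quantifiers to the prefix:
  ∃a ∀d (¬M(a) ∨ ¬S(d))
The quantifier ∃d sits under an odd number of negations, so it flips to ∀d.

universal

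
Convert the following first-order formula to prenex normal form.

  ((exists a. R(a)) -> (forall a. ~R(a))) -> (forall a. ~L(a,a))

exists a. exists z1. forall p. (R(a) & R(z1) | ~L(p,p))

Eliminate → and ↔ using ¬ and ∨.
  ~(~(exists a. R(a)) | (forall a. ~R(a))) | (forall a. ~L(a,a))
Move each ¬ inward, flipping quantifiers it crosses:
  (exists a. R(a)) & (exists a. R(a)) | (forall a. ~L(a,a))
Standardize variables apart so no two quantifiers bind the same name: a↦z1, a↦p.
  (exists a. R(a)) & (exists z1. R(z1)) | (forall p. ~L(p,p))
Extract every quantifier outward, since the variables are now distinct and don't occur free across branches:
  exists a. exists z1. forall p. (R(a) & R(z1) | ~L(p,p))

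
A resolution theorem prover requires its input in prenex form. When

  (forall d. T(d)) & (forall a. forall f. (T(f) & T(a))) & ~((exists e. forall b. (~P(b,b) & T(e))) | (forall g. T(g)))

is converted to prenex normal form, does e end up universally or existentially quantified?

universal

Move each ¬ inward, flipping quantifiers it crosses:
  (forall d. T(d)) & (forall a. forall f. (T(f) & T(a))) & (forall e. exists b. (P(b,b) | ~T(e))) & (exists g. ~T(g))
Finally move all quantifiers to the prefix:
  forall d. forall a. forall f. forall e. exists b. exists g. (T(d) & T(f) & T(a) & (P(b,b) | ~T(e)) & ~T(g))
The quantifier exists e sits under an odd number of negations, so it flips to forall e.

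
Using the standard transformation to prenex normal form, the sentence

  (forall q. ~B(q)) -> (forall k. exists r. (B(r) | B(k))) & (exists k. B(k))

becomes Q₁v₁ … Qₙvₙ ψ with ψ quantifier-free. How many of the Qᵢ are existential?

3

First replace A → B with ¬A ∨ B.
  ~(forall q. ~B(q)) | (forall k. exists r. (B(r) | B(k))) & (exists k. B(k))
Move each ¬ inward, flipping quantifiers it crosses:
  (exists q. B(q)) | (forall k. exists r. (B(r) | B(k))) & (exists k. B(k))
Standardize variables apart so no two quantifiers bind the same name: k↦u.
  (exists q. B(q)) | (forall k. exists r. (B(r) | B(k))) & (exists u. B(u))
Extract every quantifier outward, since the variables are now distinct and don't occur free across branches:
  exists q. forall k. exists r. exists u. (B(q) | (B(r) | B(k)) & B(u))
The prefix is exists q forall k exists r exists u: 1 universal, 3 existential.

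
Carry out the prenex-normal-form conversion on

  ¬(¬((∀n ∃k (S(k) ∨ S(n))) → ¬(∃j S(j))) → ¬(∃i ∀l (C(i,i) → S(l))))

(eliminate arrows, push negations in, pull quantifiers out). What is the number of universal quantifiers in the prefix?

2

Eliminate → and ↔ using ¬ and ∨.
  ¬(¬¬(¬(∀n ∃k (S(k) ∨ S(n))) ∨ ¬(∃j S(j))) ∨ ¬(∃i ∀l (¬C(i,i) ∨ S(l))))
Move each ¬ inward, flipping quantifiers it crosses:
  (∀n ∃k (S(k) ∨ S(n))) ∧ (∃j S(j)) ∧ (∃i ∀l (¬C(i,i) ∨ S(l)))
All bound variables are already distinct, so no renaming is needed.
Pull the quantifiers to the front (each side's bound variable is not free in the other side):
  ∀n ∃k ∃j ∃i ∀l ((S(k) ∨ S(n)) ∧ S(j) ∧ (¬C(i,i) ∨ S(l)))
The prefix is ∀n ∃k ∃j ∃i ∀l: 2 universal, 3 existential.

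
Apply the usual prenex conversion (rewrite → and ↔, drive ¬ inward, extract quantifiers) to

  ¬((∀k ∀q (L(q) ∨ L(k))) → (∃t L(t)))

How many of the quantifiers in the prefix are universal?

3

First replace A → B with ¬A ∨ B.
  ¬(¬(∀k ∀q (L(q) ∨ L(k))) ∨ (∃t L(t)))
Drive negations inward (¬∀x A ≡ ∃x ¬A, ¬∃x A ≡ ∀x ¬A, De Morgan for ∧/∨):
  (∀k ∀q (L(q) ∨ L(k))) ∧ (∀t ¬L(t))
All bound variables are already distinct, so no renaming is needed.
Finally move all quantifiers to the prefix:
  ∀k ∀q ∀t ((L(q) ∨ L(k)) ∧ ¬L(t))
The prefix is ∀k ∀q ∀t: 3 universal, 0 existential.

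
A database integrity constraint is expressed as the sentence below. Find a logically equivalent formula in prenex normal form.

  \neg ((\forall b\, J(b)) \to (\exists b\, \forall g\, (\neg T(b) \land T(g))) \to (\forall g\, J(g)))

Eliminate → and ↔ using ¬ and ∨.
  \neg (\neg (\forall b\, J(b)) \lor \neg (\exists b\, \forall g\, (\neg T(b) \land T(g))) \lor (\forall g\, J(g)))
Push ¬ through the quantifiers and connectives to reach negation normal form:
  (\forall b\, J(b)) \land (\exists b\, \forall g\, (\neg T(b) \land T(g))) \land (\exists g\, \neg J(g))
Give each quantifier a distinct variable: b↦t, g↦y1.
  (\forall b\, J(b)) \land (\exists t\, \forall g\, (\neg T(t) \land T(g))) \land (\exists y1\, \neg J(y1))
Pull the quantifiers to the front (each side's bound variable is not free in the other side):
  \forall b\, \exists t\, \forall g\, \exists y1\, (J(b) \land \neg T(t) \land T(g) \land \neg J(y1))

\forall b\, \exists t\, \forall g\, \exists y1\, (J(b) \land \neg T(t) \land T(g) \land \neg J(y1))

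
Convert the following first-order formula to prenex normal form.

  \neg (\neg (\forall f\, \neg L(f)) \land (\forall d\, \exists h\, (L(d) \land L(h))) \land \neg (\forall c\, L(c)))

Push ¬ through the quantifiers and connectives to reach negation normal form:
  (\forall f\, \neg L(f)) \lor (\exists d\, \forall h\, (\neg L(d) \lor \neg L(h))) \lor (\forall c\, L(c))
All bound variables are already distinct, so no renaming is needed.
Finally move all quantifiers to the prefix:
  \forall f\, \exists d\, \forall h\, \forall c\, (\neg L(f) \lor \neg L(d) \lor \neg L(h) \lor L(c))

\forall f\, \exists d\, \forall h\, \forall c\, (\neg L(f) \lor \neg L(d) \lor \neg L(h) \lor L(c))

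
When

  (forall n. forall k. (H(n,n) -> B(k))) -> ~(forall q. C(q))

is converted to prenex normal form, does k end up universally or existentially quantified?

Rewrite implications/biconditionals: A → B as ¬A ∨ B.
  ~(forall n. forall k. (~H(n,n) | B(k))) | ~(forall q. C(q))
Drive negations inward (¬∀x A ≡ ∃x ¬A, ¬∃x A ≡ ∀x ¬A, De Morgan for ∧/∨):
  (exists n. exists k. (H(n,n) & ~B(k))) | (exists q. ~C(q))
Extract every quantifier outward, since the variables are now distinct and don't occur free across branches:
  exists n. exists k. exists q. (H(n,n) & ~B(k) | ~C(q))
The quantifier forall k sits under an odd number of negations (counting the antecedent side of each →), so it flips to exists k.

existential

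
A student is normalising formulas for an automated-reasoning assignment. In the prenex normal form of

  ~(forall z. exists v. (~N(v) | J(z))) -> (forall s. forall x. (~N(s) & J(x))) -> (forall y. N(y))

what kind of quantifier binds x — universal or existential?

Eliminate → and ↔ using ¬ and ∨.
  ~~(forall z. exists v. (~N(v) | J(z))) | ~(forall s. forall x. (~N(s) & J(x))) | (forall y. N(y))
Drive negations inward (¬∀x A ≡ ∃x ¬A, ¬∃x A ≡ ∀x ¬A, De Morgan for ∧/∨):
  (forall z. exists v. (~N(v) | J(z))) | (exists s. exists x. (N(s) | ~J(x))) | (forall y. N(y))
All bound variables are already distinct, so no renaming is needed.
Extract every quantifier outward, since the variables are now distinct and don't occur free across branches:
  forall z. exists v. exists s. exists x. forall y. (~N(v) | J(z) | N(s) | ~J(x) | N(y))
The quantifier forall x sits under an odd number of negations (counting the antecedent side of each →), so it flips to exists x.

existential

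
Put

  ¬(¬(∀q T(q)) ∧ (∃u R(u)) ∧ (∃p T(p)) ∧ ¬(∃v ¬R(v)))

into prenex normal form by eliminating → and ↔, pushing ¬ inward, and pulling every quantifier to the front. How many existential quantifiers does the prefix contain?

1

Drive negations inward (¬∀x A ≡ ∃x ¬A, ¬∃x A ≡ ∀x ¬A, De Morgan for ∧/∨):
  (∀q T(q)) ∨ (∀u ¬R(u)) ∨ (∀p ¬T(p)) ∨ (∃v ¬R(v))
All bound variables are already distinct, so no renaming is needed.
Finally move all quantifiers to the prefix:
  ∀q ∀u ∀p ∃v (T(q) ∨ ¬R(u) ∨ ¬T(p) ∨ ¬R(v))
The prefix is ∀q ∀u ∀p ∃v: 3 universal, 1 existential.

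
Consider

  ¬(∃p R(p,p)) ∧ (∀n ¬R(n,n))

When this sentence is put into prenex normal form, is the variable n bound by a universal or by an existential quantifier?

Move each ¬ inward, flipping quantifiers it crosses:
  (∀p ¬R(p,p)) ∧ (∀n ¬R(n,n))
All bound variables are already distinct, so no renaming is needed.
Pull the quantifiers to the front (each side's bound variable is not free in the other side):
  ∀p ∀n (¬R(p,p) ∧ ¬R(n,n))
The quantifier ∀n sits under an even number of negations, so it remains universal.

universal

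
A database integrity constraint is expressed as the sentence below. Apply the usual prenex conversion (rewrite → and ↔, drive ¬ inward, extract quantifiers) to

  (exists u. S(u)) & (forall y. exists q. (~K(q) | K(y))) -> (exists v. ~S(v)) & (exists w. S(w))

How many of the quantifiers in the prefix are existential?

First replace A → B with ¬A ∨ B.
  ~((exists u. S(u)) & (forall y. exists q. (~K(q) | K(y)))) | (exists v. ~S(v)) & (exists w. S(w))
Push ¬ through the quantifiers and connectives to reach negation normal form:
  (forall u. ~S(u)) | (exists y. forall q. (K(q) & ~K(y))) | (exists v. ~S(v)) & (exists w. S(w))
Finally move all quantifiers to the prefix:
  forall u. exists y. forall q. exists v. exists w. (~S(u) | K(q) & ~K(y) | ~S(v) & S(w))
The prefix is forall u exists y forall q exists v exists w: 2 universal, 3 existential.

3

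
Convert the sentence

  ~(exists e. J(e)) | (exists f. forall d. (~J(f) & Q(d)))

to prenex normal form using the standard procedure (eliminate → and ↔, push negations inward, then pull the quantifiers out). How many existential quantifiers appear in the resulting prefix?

1

Move each ¬ inward, flipping quantifiers it crosses:
  (forall e. ~J(e)) | (exists f. forall d. (~J(f) & Q(d)))
Finally move all quantifiers to the prefix:
  forall e. exists f. forall d. (~J(e) | ~J(f) & Q(d))
The prefix is forall e exists f forall d: 2 universal, 1 existential.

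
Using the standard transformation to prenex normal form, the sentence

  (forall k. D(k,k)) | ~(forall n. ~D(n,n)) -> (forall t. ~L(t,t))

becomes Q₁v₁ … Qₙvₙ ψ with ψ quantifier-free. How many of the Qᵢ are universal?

2

First replace A → B with ¬A ∨ B.
  ~((forall k. D(k,k)) | ~(forall n. ~D(n,n))) | (forall t. ~L(t,t))
Move each ¬ inward, flipping quantifiers it crosses:
  (exists k. ~D(k,k)) & (forall n. ~D(n,n)) | (forall t. ~L(t,t))
Finally move all quantifiers to the prefix:
  exists k. forall n. forall t. (~D(k,k) & ~D(n,n) | ~L(t,t))
The prefix is exists k forall n forall t: 2 universal, 1 existential.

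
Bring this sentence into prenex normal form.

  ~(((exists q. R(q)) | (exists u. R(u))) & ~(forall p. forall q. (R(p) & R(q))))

Move each ¬ inward, flipping quantifiers it crosses:
  (forall q. ~R(q)) & (forall u. ~R(u)) | (forall p. forall q. (R(p) & R(q)))
Give each quantifier a distinct variable: q↦z.
  (forall q. ~R(q)) & (forall u. ~R(u)) | (forall p. forall z. (R(p) & R(z)))
Pull the quantifiers to the front (each side's bound variable is not free in the other side):
  forall q. forall u. forall p. forall z. (~R(q) & ~R(u) | R(p) & R(z))

forall q. forall u. forall p. forall z. (~R(q) & ~R(u) | R(p) & R(z))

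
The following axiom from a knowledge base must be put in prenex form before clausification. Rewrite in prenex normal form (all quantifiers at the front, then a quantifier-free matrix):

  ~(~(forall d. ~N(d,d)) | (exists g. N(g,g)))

forall d. forall g. (~N(d,d) & ~N(g,g))

Drive negations inward (¬∀x A ≡ ∃x ¬A, ¬∃x A ≡ ∀x ¬A, De Morgan for ∧/∨):
  (forall d. ~N(d,d)) & (forall g. ~N(g,g))
All bound variables are already distinct, so no renaming is needed.
Pull the quantifiers to the front (each side's bound variable is not free in the other side):
  forall d. forall g. (~N(d,d) & ~N(g,g))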